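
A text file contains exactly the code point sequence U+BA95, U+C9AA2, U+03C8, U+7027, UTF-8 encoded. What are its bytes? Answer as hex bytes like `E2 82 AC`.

EB AA 95 F3 89 AA A2 CF 88 E7 80 A7

U+BA95: 3-byte form → EB AA 95.
U+C9AA2: 4-byte form → F3 89 AA A2.
U+03C8: 2-byte form → CF 88.
U+7027: 3-byte form → E7 80 A7.
Concatenated (12 bytes): EB AA 95 F3 89 AA A2 CF 88 E7 80 A7.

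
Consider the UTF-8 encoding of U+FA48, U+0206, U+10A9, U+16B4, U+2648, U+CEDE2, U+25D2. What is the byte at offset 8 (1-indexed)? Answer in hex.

1-indexed offset 8 is 0-indexed offset 7.
U+FA48 → 3-byte form EF A9 88 at offsets 0–2.
U+0206 → 2-byte form C8 86 at offsets 3–4.
U+10A9 → 3-byte form E1 82 A9 at offsets 5–7.
Offset 7 falls in char 3's range; it's byte 3 of E1 82 A9 = 0xA9.

0xA9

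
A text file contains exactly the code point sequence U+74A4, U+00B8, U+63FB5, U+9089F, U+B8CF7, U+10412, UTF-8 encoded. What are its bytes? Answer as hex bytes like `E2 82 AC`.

U+74A4: 3-byte form → E7 92 A4.
U+00B8: 2-byte form → C2 B8.
U+63FB5: 4-byte form → F1 A3 BE B5.
U+9089F: 4-byte form → F2 90 A2 9F.
U+B8CF7: 4-byte form → F2 B8 B3 B7.
U+10412: 4-byte form → F0 90 90 92.
Concatenated (21 bytes): E7 92 A4 C2 B8 F1 A3 BE B5 F2 90 A2 9F F2 B8 B3 B7 F0 90 90 92.

E7 92 A4 C2 B8 F1 A3 BE B5 F2 90 A2 9F F2 B8 B3 B7 F0 90 90 92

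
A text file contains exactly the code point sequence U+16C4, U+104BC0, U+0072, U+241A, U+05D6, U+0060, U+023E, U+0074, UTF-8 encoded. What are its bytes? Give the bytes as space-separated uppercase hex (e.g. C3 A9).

E1 9B 84 F4 84 AF 80 72 E2 90 9A D7 96 60 C8 BE 74

U+16C4: 3-byte form → E1 9B 84.
U+104BC0: 4-byte form → F4 84 AF 80.
U+0072: 1-byte form → 72.
U+241A: 3-byte form → E2 90 9A.
U+05D6: 2-byte form → D7 96.
U+0060: 1-byte form → 60.
U+023E: 2-byte form → C8 BE.
U+0074: 1-byte form → 74.
Concatenated (17 bytes): E1 9B 84 F4 84 AF 80 72 E2 90 9A D7 96 60 C8 BE 74.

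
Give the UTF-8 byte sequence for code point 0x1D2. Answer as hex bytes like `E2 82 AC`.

C7 92

U+01D2 = 0x1D2 = 466 decimal. In range U+0080–U+07FF → 2-byte form: 110xxxxx 10xxxxxx.
Binary (11 bits): 00111010010.
Split 5+6: 00111 | 010010.
Byte 1: 11000111 = 0xC7.
Byte 2: 10010010 = 0x92.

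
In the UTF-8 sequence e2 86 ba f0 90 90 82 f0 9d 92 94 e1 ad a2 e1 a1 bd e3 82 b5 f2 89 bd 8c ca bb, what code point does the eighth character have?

U+02BB

Offset 0: leading byte 0xE2 = 11100010 → 3-byte char #1 = E2 86 BA.
Offset 3: leading byte 0xF0 = 11110000 → 4-byte char #2 = F0 90 90 82.
Offset 7: leading byte 0xF0 = 11110000 → 4-byte char #3 = F0 9D 92 94.
Offset 11: leading byte 0xE1 = 11100001 → 3-byte char #4 = E1 AD A2.
Offset 14: leading byte 0xE1 = 11100001 → 3-byte char #5 = E1 A1 BD.
Offset 17: leading byte 0xE3 = 11100011 → 3-byte char #6 = E3 82 B5.
Offset 20: leading byte 0xF2 = 11110010 → 4-byte char #7 = F2 89 BD 8C.
Offset 24: leading byte 0xCA = 11001010 → 2-byte char #8 = CA BB.
Leading byte 0xCA = 11001010 matches 110xxxxx → 2-byte sequence.
Byte 1: 0xCA = 11001010, payload 01010 (5 bits).
Byte 2: 0xBB = 10111011 (10xxxxxx ✓), payload 111011.
Concatenate: 01010111011 = 0x2BB (11 bits → U+02BB).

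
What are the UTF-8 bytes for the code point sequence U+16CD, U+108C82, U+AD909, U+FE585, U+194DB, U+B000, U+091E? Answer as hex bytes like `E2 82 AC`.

U+16CD: 3-byte form → E1 9B 8D.
U+108C82: 4-byte form → F4 88 B2 82.
U+AD909: 4-byte form → F2 AD A4 89.
U+FE585: 4-byte form → F3 BE 96 85.
U+194DB: 4-byte form → F0 99 93 9B.
U+B000: 3-byte form → EB 80 80.
U+091E: 3-byte form → E0 A4 9E.
Concatenated (25 bytes): E1 9B 8D F4 88 B2 82 F2 AD A4 89 F3 BE 96 85 F0 99 93 9B EB 80 80 E0 A4 9E.

E1 9B 8D F4 88 B2 82 F2 AD A4 89 F3 BE 96 85 F0 99 93 9B EB 80 80 E0 A4 9E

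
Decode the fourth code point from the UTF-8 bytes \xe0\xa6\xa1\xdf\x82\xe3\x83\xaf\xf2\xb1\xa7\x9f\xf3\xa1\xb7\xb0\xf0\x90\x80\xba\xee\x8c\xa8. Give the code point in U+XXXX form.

Offset 0: leading byte 0xE0 = 11100000 → 3-byte char #1 = E0 A6 A1.
Offset 3: leading byte 0xDF = 11011111 → 2-byte char #2 = DF 82.
Offset 5: leading byte 0xE3 = 11100011 → 3-byte char #3 = E3 83 AF.
Offset 8: leading byte 0xF2 = 11110010 → 4-byte char #4 = F2 B1 A7 9F.
Leading byte 0xF2 = 11110010 matches 11110xxx → 4-byte sequence.
Byte 1: 0xF2 = 11110010, payload 010 (3 bits).
Byte 2: 0xB1 = 10110001 (10xxxxxx ✓), payload 110001.
Byte 3: 0xA7 = 10100111 (10xxxxxx ✓), payload 100111.
Byte 4: 0x9F = 10011111 (10xxxxxx ✓), payload 011111.
Concatenate: 010110001100111011111 = 0xB19DF (21 bits → U+B19DF).

U+B19DF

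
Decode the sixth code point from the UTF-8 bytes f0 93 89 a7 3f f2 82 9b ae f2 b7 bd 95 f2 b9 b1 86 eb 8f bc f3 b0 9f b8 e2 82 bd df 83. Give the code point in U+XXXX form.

Offset 0: leading byte 0xF0 = 11110000 → 4-byte char #1 = F0 93 89 A7.
Offset 4: leading byte 0x3F = 00111111 → 1-byte char #2 = 3F.
Offset 5: leading byte 0xF2 = 11110010 → 4-byte char #3 = F2 82 9B AE.
Offset 9: leading byte 0xF2 = 11110010 → 4-byte char #4 = F2 B7 BD 95.
Offset 13: leading byte 0xF2 = 11110010 → 4-byte char #5 = F2 B9 B1 86.
Offset 17: leading byte 0xEB = 11101011 → 3-byte char #6 = EB 8F BC.
Leading byte 0xEB = 11101011 matches 1110xxxx → 3-byte sequence.
Byte 1: 0xEB = 11101011, payload 1011 (4 bits).
Byte 2: 0x8F = 10001111 (10xxxxxx ✓), payload 001111.
Byte 3: 0xBC = 10111100 (10xxxxxx ✓), payload 111100.
Concatenate: 1011001111111100 = 0xB3FC (16 bits → U+B3FC).

U+B3FC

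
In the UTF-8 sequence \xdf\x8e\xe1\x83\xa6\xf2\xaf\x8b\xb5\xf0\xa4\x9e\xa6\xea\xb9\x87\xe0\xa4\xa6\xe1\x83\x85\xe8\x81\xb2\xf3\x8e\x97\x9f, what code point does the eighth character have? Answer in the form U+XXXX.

Offset 0: leading byte 0xDF = 11011111 → 2-byte char #1 = DF 8E.
Offset 2: leading byte 0xE1 = 11100001 → 3-byte char #2 = E1 83 A6.
Offset 5: leading byte 0xF2 = 11110010 → 4-byte char #3 = F2 AF 8B B5.
Offset 9: leading byte 0xF0 = 11110000 → 4-byte char #4 = F0 A4 9E A6.
Offset 13: leading byte 0xEA = 11101010 → 3-byte char #5 = EA B9 87.
Offset 16: leading byte 0xE0 = 11100000 → 3-byte char #6 = E0 A4 A6.
Offset 19: leading byte 0xE1 = 11100001 → 3-byte char #7 = E1 83 85.
Offset 22: leading byte 0xE8 = 11101000 → 3-byte char #8 = E8 81 B2.
Leading byte 0xE8 = 11101000 matches 1110xxxx → 3-byte sequence.
Byte 1: 0xE8 = 11101000, payload 1000 (4 bits).
Byte 2: 0x81 = 10000001 (10xxxxxx ✓), payload 000001.
Byte 3: 0xB2 = 10110010 (10xxxxxx ✓), payload 110010.
Concatenate: 1000000001110010 = 0x8072 (16 bits → U+8072).

U+8072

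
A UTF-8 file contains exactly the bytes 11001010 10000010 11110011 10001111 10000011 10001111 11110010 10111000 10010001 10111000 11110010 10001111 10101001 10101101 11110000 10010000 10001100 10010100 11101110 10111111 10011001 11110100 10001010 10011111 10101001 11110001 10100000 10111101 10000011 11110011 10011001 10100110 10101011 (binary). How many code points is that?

Byte at offset 0: 0xCA = 11001010 → 2-byte char (#1). Advance 2.
Byte at offset 2: 0xF3 = 11110011 → 4-byte char (#2). Advance 4.
Byte at offset 6: 0xF2 = 11110010 → 4-byte char (#3). Advance 4.
Byte at offset 10: 0xF2 = 11110010 → 4-byte char (#4). Advance 4.
Byte at offset 14: 0xF0 = 11110000 → 4-byte char (#5). Advance 4.
Byte at offset 18: 0xEE = 11101110 → 3-byte char (#6). Advance 3.
Byte at offset 21: 0xF4 = 11110100 → 4-byte char (#7). Advance 4.
Byte at offset 25: 0xF1 = 11110001 → 4-byte char (#8). Advance 4.
Byte at offset 29: 0xF3 = 11110011 → 4-byte char (#9). Advance 4.
Reached end at offset 33 after 9 code points.

9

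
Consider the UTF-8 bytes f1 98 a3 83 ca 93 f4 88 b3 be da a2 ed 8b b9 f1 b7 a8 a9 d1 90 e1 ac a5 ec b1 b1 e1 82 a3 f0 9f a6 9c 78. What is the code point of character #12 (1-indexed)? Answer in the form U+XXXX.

Offset 0: leading byte 0xF1 = 11110001 → 4-byte char #1 = F1 98 A3 83.
Offset 4: leading byte 0xCA = 11001010 → 2-byte char #2 = CA 93.
Offset 6: leading byte 0xF4 = 11110100 → 4-byte char #3 = F4 88 B3 BE.
Offset 10: leading byte 0xDA = 11011010 → 2-byte char #4 = DA A2.
Offset 12: leading byte 0xED = 11101101 → 3-byte char #5 = ED 8B B9.
Offset 15: leading byte 0xF1 = 11110001 → 4-byte char #6 = F1 B7 A8 A9.
Offset 19: leading byte 0xD1 = 11010001 → 2-byte char #7 = D1 90.
Offset 21: leading byte 0xE1 = 11100001 → 3-byte char #8 = E1 AC A5.
Offset 24: leading byte 0xEC = 11101100 → 3-byte char #9 = EC B1 B1.
Offset 27: leading byte 0xE1 = 11100001 → 3-byte char #10 = E1 82 A3.
Offset 30: leading byte 0xF0 = 11110000 → 4-byte char #11 = F0 9F A6 9C.
Offset 34: leading byte 0x78 = 01111000 → 1-byte char #12 = 78.
Leading byte 0x78 = 01111000 matches 0xxxxxxx → 1-byte sequence.
Byte 1: 0x78 = 01111000, payload 1111000 (7 bits).
Concatenate: 1111000 = 0x78 (7 bits → U+0078).

U+0078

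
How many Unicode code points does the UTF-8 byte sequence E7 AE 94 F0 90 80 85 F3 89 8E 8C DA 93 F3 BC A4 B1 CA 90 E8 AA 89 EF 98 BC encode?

8

Byte at offset 0: 0xE7 = 11100111 → 3-byte char (#1). Advance 3.
Byte at offset 3: 0xF0 = 11110000 → 4-byte char (#2). Advance 4.
Byte at offset 7: 0xF3 = 11110011 → 4-byte char (#3). Advance 4.
Byte at offset 11: 0xDA = 11011010 → 2-byte char (#4). Advance 2.
Byte at offset 13: 0xF3 = 11110011 → 4-byte char (#5). Advance 4.
Byte at offset 17: 0xCA = 11001010 → 2-byte char (#6). Advance 2.
Byte at offset 19: 0xE8 = 11101000 → 3-byte char (#7). Advance 3.
Byte at offset 22: 0xEF = 11101111 → 3-byte char (#8). Advance 3.
Reached end at offset 25 after 8 code points.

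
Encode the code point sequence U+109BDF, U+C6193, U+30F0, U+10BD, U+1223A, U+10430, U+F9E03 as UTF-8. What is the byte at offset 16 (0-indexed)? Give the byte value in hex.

0x88

U+109BDF → 4-byte form F4 89 AF 9F at offsets 0–3.
U+C6193 → 4-byte form F3 86 86 93 at offsets 4–7.
U+30F0 → 3-byte form E3 83 B0 at offsets 8–10.
U+10BD → 3-byte form E1 82 BD at offsets 11–13.
U+1223A → 4-byte form F0 92 88 BA at offsets 14–17.
Offset 16 falls in char 5's range; it's byte 3 of F0 92 88 BA = 0x88.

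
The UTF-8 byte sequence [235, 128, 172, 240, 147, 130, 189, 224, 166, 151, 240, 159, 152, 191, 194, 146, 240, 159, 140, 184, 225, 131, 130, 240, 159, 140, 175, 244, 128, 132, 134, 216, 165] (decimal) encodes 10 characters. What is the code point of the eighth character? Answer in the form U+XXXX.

Offset 0: leading byte 0xEB = 11101011 → 3-byte char #1 = EB 80 AC.
Offset 3: leading byte 0xF0 = 11110000 → 4-byte char #2 = F0 93 82 BD.
Offset 7: leading byte 0xE0 = 11100000 → 3-byte char #3 = E0 A6 97.
Offset 10: leading byte 0xF0 = 11110000 → 4-byte char #4 = F0 9F 98 BF.
Offset 14: leading byte 0xC2 = 11000010 → 2-byte char #5 = C2 92.
Offset 16: leading byte 0xF0 = 11110000 → 4-byte char #6 = F0 9F 8C B8.
Offset 20: leading byte 0xE1 = 11100001 → 3-byte char #7 = E1 83 82.
Offset 23: leading byte 0xF0 = 11110000 → 4-byte char #8 = F0 9F 8C AF.
Leading byte 0xF0 = 11110000 matches 11110xxx → 4-byte sequence.
Byte 1: 0xF0 = 11110000, payload 000 (3 bits).
Byte 2: 0x9F = 10011111 (10xxxxxx ✓), payload 011111.
Byte 3: 0x8C = 10001100 (10xxxxxx ✓), payload 001100.
Byte 4: 0xAF = 10101111 (10xxxxxx ✓), payload 101111.
Concatenate: 000011111001100101111 = 0x1F32F (21 bits → U+1F32F).

U+1F32F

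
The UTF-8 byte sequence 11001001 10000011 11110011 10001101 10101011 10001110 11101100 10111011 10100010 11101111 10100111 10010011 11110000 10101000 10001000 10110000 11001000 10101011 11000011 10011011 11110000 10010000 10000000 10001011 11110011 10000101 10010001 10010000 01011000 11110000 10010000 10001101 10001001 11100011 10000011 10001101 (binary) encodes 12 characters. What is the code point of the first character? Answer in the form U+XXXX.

U+0243

Offset 0: leading byte 0xC9 = 11001001 → 2-byte char #1 = C9 83.
Leading byte 0xC9 = 11001001 matches 110xxxxx → 2-byte sequence.
Byte 1: 0xC9 = 11001001, payload 01001 (5 bits).
Byte 2: 0x83 = 10000011 (10xxxxxx ✓), payload 000011.
Concatenate: 01001000011 = 0x243 (11 bits → U+0243).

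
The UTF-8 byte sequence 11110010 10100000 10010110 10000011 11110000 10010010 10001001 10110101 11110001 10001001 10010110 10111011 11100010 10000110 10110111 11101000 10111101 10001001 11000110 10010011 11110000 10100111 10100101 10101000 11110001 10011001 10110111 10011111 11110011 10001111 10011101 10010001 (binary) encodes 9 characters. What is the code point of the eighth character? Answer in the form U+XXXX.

Offset 0: leading byte 0xF2 = 11110010 → 4-byte char #1 = F2 A0 96 83.
Offset 4: leading byte 0xF0 = 11110000 → 4-byte char #2 = F0 92 89 B5.
Offset 8: leading byte 0xF1 = 11110001 → 4-byte char #3 = F1 89 96 BB.
Offset 12: leading byte 0xE2 = 11100010 → 3-byte char #4 = E2 86 B7.
Offset 15: leading byte 0xE8 = 11101000 → 3-byte char #5 = E8 BD 89.
Offset 18: leading byte 0xC6 = 11000110 → 2-byte char #6 = C6 93.
Offset 20: leading byte 0xF0 = 11110000 → 4-byte char #7 = F0 A7 A5 A8.
Offset 24: leading byte 0xF1 = 11110001 → 4-byte char #8 = F1 99 B7 9F.
Leading byte 0xF1 = 11110001 matches 11110xxx → 4-byte sequence.
Byte 1: 0xF1 = 11110001, payload 001 (3 bits).
Byte 2: 0x99 = 10011001 (10xxxxxx ✓), payload 011001.
Byte 3: 0xB7 = 10110111 (10xxxxxx ✓), payload 110111.
Byte 4: 0x9F = 10011111 (10xxxxxx ✓), payload 011111.
Concatenate: 001011001110111011111 = 0x59DDF (21 bits → U+59DDF).

U+59DDF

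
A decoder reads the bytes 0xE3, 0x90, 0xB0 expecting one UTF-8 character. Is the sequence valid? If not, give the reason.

valid

Leading byte 0xE3 = 11100011 → 3-byte form.
Continuation bytes 0x90=10010000, 0xB0=10110000 all match 10xxxxxx.
Decoded value 0x3430 is ≥ 0x800 (shortest form) and not a surrogate.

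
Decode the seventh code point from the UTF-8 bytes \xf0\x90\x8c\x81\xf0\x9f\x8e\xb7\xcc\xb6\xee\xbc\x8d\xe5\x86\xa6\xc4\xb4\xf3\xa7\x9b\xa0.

Offset 0: leading byte 0xF0 = 11110000 → 4-byte char #1 = F0 90 8C 81.
Offset 4: leading byte 0xF0 = 11110000 → 4-byte char #2 = F0 9F 8E B7.
Offset 8: leading byte 0xCC = 11001100 → 2-byte char #3 = CC B6.
Offset 10: leading byte 0xEE = 11101110 → 3-byte char #4 = EE BC 8D.
Offset 13: leading byte 0xE5 = 11100101 → 3-byte char #5 = E5 86 A6.
Offset 16: leading byte 0xC4 = 11000100 → 2-byte char #6 = C4 B4.
Offset 18: leading byte 0xF3 = 11110011 → 4-byte char #7 = F3 A7 9B A0.
Leading byte 0xF3 = 11110011 matches 11110xxx → 4-byte sequence.
Byte 1: 0xF3 = 11110011, payload 011 (3 bits).
Byte 2: 0xA7 = 10100111 (10xxxxxx ✓), payload 100111.
Byte 3: 0x9B = 10011011 (10xxxxxx ✓), payload 011011.
Byte 4: 0xA0 = 10100000 (10xxxxxx ✓), payload 100000.
Concatenate: 011100111011011100000 = 0xE76E0 (21 bits → U+E76E0).

U+E76E0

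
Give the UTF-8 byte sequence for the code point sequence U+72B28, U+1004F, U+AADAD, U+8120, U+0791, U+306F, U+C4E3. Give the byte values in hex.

U+72B28: 4-byte form → F1 B2 AC A8.
U+1004F: 4-byte form → F0 90 81 8F.
U+AADAD: 4-byte form → F2 AA B6 AD.
U+8120: 3-byte form → E8 84 A0.
U+0791: 2-byte form → DE 91.
U+306F: 3-byte form → E3 81 AF.
U+C4E3: 3-byte form → EC 93 A3.
Concatenated (23 bytes): F1 B2 AC A8 F0 90 81 8F F2 AA B6 AD E8 84 A0 DE 91 E3 81 AF EC 93 A3.

F1 B2 AC A8 F0 90 81 8F F2 AA B6 AD E8 84 A0 DE 91 E3 81 AF EC 93 A3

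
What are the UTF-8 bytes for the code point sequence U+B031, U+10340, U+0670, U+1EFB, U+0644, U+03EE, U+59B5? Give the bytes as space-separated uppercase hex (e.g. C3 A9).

EB 80 B1 F0 90 8D 80 D9 B0 E1 BB BB D9 84 CF AE E5 A6 B5

U+B031: 3-byte form → EB 80 B1.
U+10340: 4-byte form → F0 90 8D 80.
U+0670: 2-byte form → D9 B0.
U+1EFB: 3-byte form → E1 BB BB.
U+0644: 2-byte form → D9 84.
U+03EE: 2-byte form → CF AE.
U+59B5: 3-byte form → E5 A6 B5.
Concatenated (19 bytes): EB 80 B1 F0 90 8D 80 D9 B0 E1 BB BB D9 84 CF AE E5 A6 B5.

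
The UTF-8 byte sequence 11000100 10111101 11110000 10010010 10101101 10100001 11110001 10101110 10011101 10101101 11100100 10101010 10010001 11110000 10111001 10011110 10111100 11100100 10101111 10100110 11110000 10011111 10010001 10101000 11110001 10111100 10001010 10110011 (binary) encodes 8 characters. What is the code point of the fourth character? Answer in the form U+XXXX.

U+4A91

Offset 0: leading byte 0xC4 = 11000100 → 2-byte char #1 = C4 BD.
Offset 2: leading byte 0xF0 = 11110000 → 4-byte char #2 = F0 92 AD A1.
Offset 6: leading byte 0xF1 = 11110001 → 4-byte char #3 = F1 AE 9D AD.
Offset 10: leading byte 0xE4 = 11100100 → 3-byte char #4 = E4 AA 91.
Leading byte 0xE4 = 11100100 matches 1110xxxx → 3-byte sequence.
Byte 1: 0xE4 = 11100100, payload 0100 (4 bits).
Byte 2: 0xAA = 10101010 (10xxxxxx ✓), payload 101010.
Byte 3: 0x91 = 10010001 (10xxxxxx ✓), payload 010001.
Concatenate: 0100101010010001 = 0x4A91 (16 bits → U+4A91).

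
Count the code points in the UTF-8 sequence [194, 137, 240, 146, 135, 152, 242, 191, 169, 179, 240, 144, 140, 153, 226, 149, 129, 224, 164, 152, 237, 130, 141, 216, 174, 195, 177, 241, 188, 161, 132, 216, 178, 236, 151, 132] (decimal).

12

Byte at offset 0: 0xC2 = 11000010 → 2-byte char (#1). Advance 2.
Byte at offset 2: 0xF0 = 11110000 → 4-byte char (#2). Advance 4.
Byte at offset 6: 0xF2 = 11110010 → 4-byte char (#3). Advance 4.
Byte at offset 10: 0xF0 = 11110000 → 4-byte char (#4). Advance 4.
Byte at offset 14: 0xE2 = 11100010 → 3-byte char (#5). Advance 3.
Byte at offset 17: 0xE0 = 11100000 → 3-byte char (#6). Advance 3.
Byte at offset 20: 0xED = 11101101 → 3-byte char (#7). Advance 3.
Byte at offset 23: 0xD8 = 11011000 → 2-byte char (#8). Advance 2.
Byte at offset 25: 0xC3 = 11000011 → 2-byte char (#9). Advance 2.
Byte at offset 27: 0xF1 = 11110001 → 4-byte char (#10). Advance 4.
Byte at offset 31: 0xD8 = 11011000 → 2-byte char (#11). Advance 2.
Byte at offset 33: 0xEC = 11101100 → 3-byte char (#12). Advance 3.
Reached end at offset 36 after 12 code points.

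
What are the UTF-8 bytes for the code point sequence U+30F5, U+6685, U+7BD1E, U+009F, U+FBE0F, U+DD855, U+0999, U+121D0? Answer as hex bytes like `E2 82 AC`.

E3 83 B5 E6 9A 85 F1 BB B4 9E C2 9F F3 BB B8 8F F3 9D A1 95 E0 A6 99 F0 92 87 90

U+30F5: 3-byte form → E3 83 B5.
U+6685: 3-byte form → E6 9A 85.
U+7BD1E: 4-byte form → F1 BB B4 9E.
U+009F: 2-byte form → C2 9F.
U+FBE0F: 4-byte form → F3 BB B8 8F.
U+DD855: 4-byte form → F3 9D A1 95.
U+0999: 3-byte form → E0 A6 99.
U+121D0: 4-byte form → F0 92 87 90.
Concatenated (27 bytes): E3 83 B5 E6 9A 85 F1 BB B4 9E C2 9F F3 BB B8 8F F3 9D A1 95 E0 A6 99 F0 92 87 90.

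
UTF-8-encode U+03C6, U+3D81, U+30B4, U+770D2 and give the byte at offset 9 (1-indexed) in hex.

0xF1

1-indexed offset 9 is 0-indexed offset 8.
U+03C6 → 2-byte form CF 86 at offsets 0–1.
U+3D81 → 3-byte form E3 B6 81 at offsets 2–4.
U+30B4 → 3-byte form E3 82 B4 at offsets 5–7.
U+770D2 → 4-byte form F1 B7 83 92 at offsets 8–11.
Offset 8 falls in char 4's range; it's byte 1 of F1 B7 83 92 = 0xF1.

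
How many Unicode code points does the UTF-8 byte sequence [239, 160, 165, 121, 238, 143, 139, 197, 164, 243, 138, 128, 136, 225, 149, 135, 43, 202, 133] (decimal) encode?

Byte at offset 0: 0xEF = 11101111 → 3-byte char (#1). Advance 3.
Byte at offset 3: 0x79 = 01111001 → 1-byte char (#2). Advance 1.
Byte at offset 4: 0xEE = 11101110 → 3-byte char (#3). Advance 3.
Byte at offset 7: 0xC5 = 11000101 → 2-byte char (#4). Advance 2.
Byte at offset 9: 0xF3 = 11110011 → 4-byte char (#5). Advance 4.
Byte at offset 13: 0xE1 = 11100001 → 3-byte char (#6). Advance 3.
Byte at offset 16: 0x2B = 00101011 → 1-byte char (#7). Advance 1.
Byte at offset 17: 0xCA = 11001010 → 2-byte char (#8). Advance 2.
Reached end at offset 19 after 8 code points.

8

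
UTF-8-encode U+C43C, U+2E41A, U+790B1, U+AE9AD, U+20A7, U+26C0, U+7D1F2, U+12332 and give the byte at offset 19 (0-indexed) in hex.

U+C43C → 3-byte form EC 90 BC at offsets 0–2.
U+2E41A → 4-byte form F0 AE 90 9A at offsets 3–6.
U+790B1 → 4-byte form F1 B9 82 B1 at offsets 7–10.
U+AE9AD → 4-byte form F2 AE A6 AD at offsets 11–14.
U+20A7 → 3-byte form E2 82 A7 at offsets 15–17.
U+26C0 → 3-byte form E2 9B 80 at offsets 18–20.
Offset 19 falls in char 6's range; it's byte 2 of E2 9B 80 = 0x9B.

0x9B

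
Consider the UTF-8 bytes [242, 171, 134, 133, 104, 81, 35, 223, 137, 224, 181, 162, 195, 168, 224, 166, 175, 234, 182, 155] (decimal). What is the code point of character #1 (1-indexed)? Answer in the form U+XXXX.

U+AB185

Offset 0: leading byte 0xF2 = 11110010 → 4-byte char #1 = F2 AB 86 85.
Leading byte 0xF2 = 11110010 matches 11110xxx → 4-byte sequence.
Byte 1: 0xF2 = 11110010, payload 010 (3 bits).
Byte 2: 0xAB = 10101011 (10xxxxxx ✓), payload 101011.
Byte 3: 0x86 = 10000110 (10xxxxxx ✓), payload 000110.
Byte 4: 0x85 = 10000101 (10xxxxxx ✓), payload 000101.
Concatenate: 010101011000110000101 = 0xAB185 (21 bits → U+AB185).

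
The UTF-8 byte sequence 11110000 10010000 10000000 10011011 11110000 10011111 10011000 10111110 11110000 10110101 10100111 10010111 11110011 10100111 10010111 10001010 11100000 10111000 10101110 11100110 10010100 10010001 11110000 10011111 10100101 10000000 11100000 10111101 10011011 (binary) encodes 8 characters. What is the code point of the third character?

Offset 0: leading byte 0xF0 = 11110000 → 4-byte char #1 = F0 90 80 9B.
Offset 4: leading byte 0xF0 = 11110000 → 4-byte char #2 = F0 9F 98 BE.
Offset 8: leading byte 0xF0 = 11110000 → 4-byte char #3 = F0 B5 A7 97.
Leading byte 0xF0 = 11110000 matches 11110xxx → 4-byte sequence.
Byte 1: 0xF0 = 11110000, payload 000 (3 bits).
Byte 2: 0xB5 = 10110101 (10xxxxxx ✓), payload 110101.
Byte 3: 0xA7 = 10100111 (10xxxxxx ✓), payload 100111.
Byte 4: 0x97 = 10010111 (10xxxxxx ✓), payload 010111.
Concatenate: 000110101100111010111 = 0x359D7 (21 bits → U+359D7).

U+359D7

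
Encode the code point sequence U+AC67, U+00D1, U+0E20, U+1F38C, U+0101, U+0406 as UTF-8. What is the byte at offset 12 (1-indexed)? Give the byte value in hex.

1-indexed offset 12 is 0-indexed offset 11.
U+AC67 → 3-byte form EA B1 A7 at offsets 0–2.
U+00D1 → 2-byte form C3 91 at offsets 3–4.
U+0E20 → 3-byte form E0 B8 A0 at offsets 5–7.
U+1F38C → 4-byte form F0 9F 8E 8C at offsets 8–11.
Offset 11 falls in char 4's range; it's byte 4 of F0 9F 8E 8C = 0x8C.

0x8C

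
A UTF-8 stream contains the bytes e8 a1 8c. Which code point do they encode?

U+884C

Leading byte 0xE8 = 11101000 matches 1110xxxx → 3-byte sequence.
Byte 1: 0xE8 = 11101000, payload 1000 (4 bits).
Byte 2: 0xA1 = 10100001 (10xxxxxx ✓), payload 100001.
Byte 3: 0x8C = 10001100 (10xxxxxx ✓), payload 001100.
Concatenate: 1000100001001100 = 0x884C (16 bits → U+884C).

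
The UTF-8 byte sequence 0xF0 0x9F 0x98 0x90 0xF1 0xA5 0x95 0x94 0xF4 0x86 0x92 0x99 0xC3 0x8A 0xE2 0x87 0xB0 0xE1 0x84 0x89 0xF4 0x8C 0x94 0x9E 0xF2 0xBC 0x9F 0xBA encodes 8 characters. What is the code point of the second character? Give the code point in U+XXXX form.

Offset 0: leading byte 0xF0 = 11110000 → 4-byte char #1 = F0 9F 98 90.
Offset 4: leading byte 0xF1 = 11110001 → 4-byte char #2 = F1 A5 95 94.
Leading byte 0xF1 = 11110001 matches 11110xxx → 4-byte sequence.
Byte 1: 0xF1 = 11110001, payload 001 (3 bits).
Byte 2: 0xA5 = 10100101 (10xxxxxx ✓), payload 100101.
Byte 3: 0x95 = 10010101 (10xxxxxx ✓), payload 010101.
Byte 4: 0x94 = 10010100 (10xxxxxx ✓), payload 010100.
Concatenate: 001100101010101010100 = 0x65554 (21 bits → U+65554).

U+65554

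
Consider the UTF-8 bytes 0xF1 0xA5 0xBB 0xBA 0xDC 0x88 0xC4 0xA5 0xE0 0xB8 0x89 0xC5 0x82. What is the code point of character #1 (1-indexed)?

U+65EFA

Offset 0: leading byte 0xF1 = 11110001 → 4-byte char #1 = F1 A5 BB BA.
Leading byte 0xF1 = 11110001 matches 11110xxx → 4-byte sequence.
Byte 1: 0xF1 = 11110001, payload 001 (3 bits).
Byte 2: 0xA5 = 10100101 (10xxxxxx ✓), payload 100101.
Byte 3: 0xBB = 10111011 (10xxxxxx ✓), payload 111011.
Byte 4: 0xBA = 10111010 (10xxxxxx ✓), payload 111010.
Concatenate: 001100101111011111010 = 0x65EFA (21 bits → U+65EFA).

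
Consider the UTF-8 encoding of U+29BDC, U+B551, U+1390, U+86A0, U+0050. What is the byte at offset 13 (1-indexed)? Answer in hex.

1-indexed offset 13 is 0-indexed offset 12.
U+29BDC → 4-byte form F0 A9 AF 9C at offsets 0–3.
U+B551 → 3-byte form EB 95 91 at offsets 4–6.
U+1390 → 3-byte form E1 8E 90 at offsets 7–9.
U+86A0 → 3-byte form E8 9A A0 at offsets 10–12.
Offset 12 falls in char 4's range; it's byte 3 of E8 9A A0 = 0xA0.

0xA0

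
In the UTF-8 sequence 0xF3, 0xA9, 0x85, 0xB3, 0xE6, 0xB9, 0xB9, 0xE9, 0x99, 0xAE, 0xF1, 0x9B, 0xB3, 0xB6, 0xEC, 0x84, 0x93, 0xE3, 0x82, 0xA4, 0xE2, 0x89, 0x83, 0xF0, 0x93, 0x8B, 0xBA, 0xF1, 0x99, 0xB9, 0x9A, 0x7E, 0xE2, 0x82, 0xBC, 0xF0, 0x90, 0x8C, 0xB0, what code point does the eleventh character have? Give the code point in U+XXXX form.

Offset 0: leading byte 0xF3 = 11110011 → 4-byte char #1 = F3 A9 85 B3.
Offset 4: leading byte 0xE6 = 11100110 → 3-byte char #2 = E6 B9 B9.
Offset 7: leading byte 0xE9 = 11101001 → 3-byte char #3 = E9 99 AE.
Offset 10: leading byte 0xF1 = 11110001 → 4-byte char #4 = F1 9B B3 B6.
Offset 14: leading byte 0xEC = 11101100 → 3-byte char #5 = EC 84 93.
Offset 17: leading byte 0xE3 = 11100011 → 3-byte char #6 = E3 82 A4.
Offset 20: leading byte 0xE2 = 11100010 → 3-byte char #7 = E2 89 83.
Offset 23: leading byte 0xF0 = 11110000 → 4-byte char #8 = F0 93 8B BA.
Offset 27: leading byte 0xF1 = 11110001 → 4-byte char #9 = F1 99 B9 9A.
Offset 31: leading byte 0x7E = 01111110 → 1-byte char #10 = 7E.
Offset 32: leading byte 0xE2 = 11100010 → 3-byte char #11 = E2 82 BC.
Leading byte 0xE2 = 11100010 matches 1110xxxx → 3-byte sequence.
Byte 1: 0xE2 = 11100010, payload 0010 (4 bits).
Byte 2: 0x82 = 10000010 (10xxxxxx ✓), payload 000010.
Byte 3: 0xBC = 10111100 (10xxxxxx ✓), payload 111100.
Concatenate: 0010000010111100 = 0x20BC (16 bits → U+20BC).

U+20BC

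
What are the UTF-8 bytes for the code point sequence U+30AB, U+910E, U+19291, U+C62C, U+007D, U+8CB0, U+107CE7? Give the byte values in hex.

U+30AB: 3-byte form → E3 82 AB.
U+910E: 3-byte form → E9 84 8E.
U+19291: 4-byte form → F0 99 8A 91.
U+C62C: 3-byte form → EC 98 AC.
U+007D: 1-byte form → 7D.
U+8CB0: 3-byte form → E8 B2 B0.
U+107CE7: 4-byte form → F4 87 B3 A7.
Concatenated (21 bytes): E3 82 AB E9 84 8E F0 99 8A 91 EC 98 AC 7D E8 B2 B0 F4 87 B3 A7.

E3 82 AB E9 84 8E F0 99 8A 91 EC 98 AC 7D E8 B2 B0 F4 87 B3 A7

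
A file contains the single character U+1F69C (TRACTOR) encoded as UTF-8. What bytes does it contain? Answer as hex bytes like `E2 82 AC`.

U+1F69C = 0x1F69C = 128668 decimal. In range U+10000–U+10FFFF → 4-byte form: 11110xxx 10xxxxxx 10xxxxxx 10xxxxxx.
Binary (21 bits): 000011111011010011100.
Split 3+6+6+6: 000 | 011111 | 011010 | 011100.
Byte 1: 11110000 = 0xF0.
Byte 2: 10011111 = 0x9F.
Byte 3: 10011010 = 0x9A.
Byte 4: 10011100 = 0x9C.

F0 9F 9A 9C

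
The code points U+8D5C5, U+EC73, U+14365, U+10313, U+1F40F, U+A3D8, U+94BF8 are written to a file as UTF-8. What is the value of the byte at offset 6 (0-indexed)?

0xB3

U+8D5C5 → 4-byte form F2 8D 97 85 at offsets 0–3.
U+EC73 → 3-byte form EE B1 B3 at offsets 4–6.
Offset 6 falls in char 2's range; it's byte 3 of EE B1 B3 = 0xB3.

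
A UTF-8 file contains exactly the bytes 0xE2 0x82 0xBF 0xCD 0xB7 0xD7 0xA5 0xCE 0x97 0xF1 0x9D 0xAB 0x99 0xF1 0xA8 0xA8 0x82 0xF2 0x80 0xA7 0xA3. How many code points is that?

Byte at offset 0: 0xE2 = 11100010 → 3-byte char (#1). Advance 3.
Byte at offset 3: 0xCD = 11001101 → 2-byte char (#2). Advance 2.
Byte at offset 5: 0xD7 = 11010111 → 2-byte char (#3). Advance 2.
Byte at offset 7: 0xCE = 11001110 → 2-byte char (#4). Advance 2.
Byte at offset 9: 0xF1 = 11110001 → 4-byte char (#5). Advance 4.
Byte at offset 13: 0xF1 = 11110001 → 4-byte char (#6). Advance 4.
Byte at offset 17: 0xF2 = 11110010 → 4-byte char (#7). Advance 4.
Reached end at offset 21 after 7 code points.

7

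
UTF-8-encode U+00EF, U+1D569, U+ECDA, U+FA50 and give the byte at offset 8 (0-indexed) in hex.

U+00EF → 2-byte form C3 AF at offsets 0–1.
U+1D569 → 4-byte form F0 9D 95 A9 at offsets 2–5.
U+ECDA → 3-byte form EE B3 9A at offsets 6–8.
Offset 8 falls in char 3's range; it's byte 3 of EE B3 9A = 0x9A.

0x9A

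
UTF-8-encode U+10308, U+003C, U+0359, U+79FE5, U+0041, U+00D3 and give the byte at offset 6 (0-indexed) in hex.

0x99

U+10308 → 4-byte form F0 90 8C 88 at offsets 0–3.
U+003C → 1-byte form 3C at offsets 4–4.
U+0359 → 2-byte form CD 99 at offsets 5–6.
Offset 6 falls in char 3's range; it's byte 2 of CD 99 = 0x99.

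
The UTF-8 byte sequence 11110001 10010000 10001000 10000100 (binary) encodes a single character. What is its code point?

U+50204

Leading byte 0xF1 = 11110001 matches 11110xxx → 4-byte sequence.
Byte 1: 0xF1 = 11110001, payload 001 (3 bits).
Byte 2: 0x90 = 10010000 (10xxxxxx ✓), payload 010000.
Byte 3: 0x88 = 10001000 (10xxxxxx ✓), payload 001000.
Byte 4: 0x84 = 10000100 (10xxxxxx ✓), payload 000100.
Concatenate: 001010000001000000100 = 0x50204 (21 bits → U+50204).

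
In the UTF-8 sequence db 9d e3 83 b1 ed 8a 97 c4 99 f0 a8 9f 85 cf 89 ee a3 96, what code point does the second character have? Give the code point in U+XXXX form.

U+30F1

Offset 0: leading byte 0xDB = 11011011 → 2-byte char #1 = DB 9D.
Offset 2: leading byte 0xE3 = 11100011 → 3-byte char #2 = E3 83 B1.
Leading byte 0xE3 = 11100011 matches 1110xxxx → 3-byte sequence.
Byte 1: 0xE3 = 11100011, payload 0011 (4 bits).
Byte 2: 0x83 = 10000011 (10xxxxxx ✓), payload 000011.
Byte 3: 0xB1 = 10110001 (10xxxxxx ✓), payload 110001.
Concatenate: 0011000011110001 = 0x30F1 (16 bits → U+30F1).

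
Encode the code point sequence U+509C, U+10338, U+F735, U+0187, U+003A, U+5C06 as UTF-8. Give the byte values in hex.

U+509C: 3-byte form → E5 82 9C.
U+10338: 4-byte form → F0 90 8C B8.
U+F735: 3-byte form → EF 9C B5.
U+0187: 2-byte form → C6 87.
U+003A: 1-byte form → 3A.
U+5C06: 3-byte form → E5 B0 86.
Concatenated (16 bytes): E5 82 9C F0 90 8C B8 EF 9C B5 C6 87 3A E5 B0 86.

E5 82 9C F0 90 8C B8 EF 9C B5 C6 87 3A E5 B0 86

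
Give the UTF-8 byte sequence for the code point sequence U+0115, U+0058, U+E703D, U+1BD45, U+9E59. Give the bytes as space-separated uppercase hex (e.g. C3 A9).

U+0115: 2-byte form → C4 95.
U+0058: 1-byte form → 58.
U+E703D: 4-byte form → F3 A7 80 BD.
U+1BD45: 4-byte form → F0 9B B5 85.
U+9E59: 3-byte form → E9 B9 99.
Concatenated (14 bytes): C4 95 58 F3 A7 80 BD F0 9B B5 85 E9 B9 99.

C4 95 58 F3 A7 80 BD F0 9B B5 85 E9 B9 99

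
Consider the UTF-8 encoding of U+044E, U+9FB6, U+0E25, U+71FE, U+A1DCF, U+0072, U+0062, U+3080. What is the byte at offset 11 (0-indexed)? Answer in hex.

U+044E → 2-byte form D1 8E at offsets 0–1.
U+9FB6 → 3-byte form E9 BE B6 at offsets 2–4.
U+0E25 → 3-byte form E0 B8 A5 at offsets 5–7.
U+71FE → 3-byte form E7 87 BE at offsets 8–10.
U+A1DCF → 4-byte form F2 A1 B7 8F at offsets 11–14.
Offset 11 falls in char 5's range; it's byte 1 of F2 A1 B7 8F = 0xF2.

0xF2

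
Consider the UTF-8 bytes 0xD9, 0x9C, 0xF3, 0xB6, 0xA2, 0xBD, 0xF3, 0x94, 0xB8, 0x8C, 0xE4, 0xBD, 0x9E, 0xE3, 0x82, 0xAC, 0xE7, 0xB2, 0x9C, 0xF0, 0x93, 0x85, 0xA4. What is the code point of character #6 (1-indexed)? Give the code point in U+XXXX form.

Offset 0: leading byte 0xD9 = 11011001 → 2-byte char #1 = D9 9C.
Offset 2: leading byte 0xF3 = 11110011 → 4-byte char #2 = F3 B6 A2 BD.
Offset 6: leading byte 0xF3 = 11110011 → 4-byte char #3 = F3 94 B8 8C.
Offset 10: leading byte 0xE4 = 11100100 → 3-byte char #4 = E4 BD 9E.
Offset 13: leading byte 0xE3 = 11100011 → 3-byte char #5 = E3 82 AC.
Offset 16: leading byte 0xE7 = 11100111 → 3-byte char #6 = E7 B2 9C.
Leading byte 0xE7 = 11100111 matches 1110xxxx → 3-byte sequence.
Byte 1: 0xE7 = 11100111, payload 0111 (4 bits).
Byte 2: 0xB2 = 10110010 (10xxxxxx ✓), payload 110010.
Byte 3: 0x9C = 10011100 (10xxxxxx ✓), payload 011100.
Concatenate: 0111110010011100 = 0x7C9C (16 bits → U+7C9C).

U+7C9C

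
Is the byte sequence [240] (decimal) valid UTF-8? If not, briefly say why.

invalid (sequence truncated)

Leading byte 0xF0 = 11110000 → 4-byte form, but only 1 byte is present.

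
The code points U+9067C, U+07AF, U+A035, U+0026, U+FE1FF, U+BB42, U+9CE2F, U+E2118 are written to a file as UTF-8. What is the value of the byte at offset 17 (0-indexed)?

0xF2

U+9067C → 4-byte form F2 90 99 BC at offsets 0–3.
U+07AF → 2-byte form DE AF at offsets 4–5.
U+A035 → 3-byte form EA 80 B5 at offsets 6–8.
U+0026 → 1-byte form 26 at offsets 9–9.
U+FE1FF → 4-byte form F3 BE 87 BF at offsets 10–13.
U+BB42 → 3-byte form EB AD 82 at offsets 14–16.
U+9CE2F → 4-byte form F2 9C B8 AF at offsets 17–20.
Offset 17 falls in char 7's range; it's byte 1 of F2 9C B8 AF = 0xF2.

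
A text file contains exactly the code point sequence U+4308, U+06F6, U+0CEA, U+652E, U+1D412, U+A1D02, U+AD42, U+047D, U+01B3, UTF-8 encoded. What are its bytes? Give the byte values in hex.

U+4308: 3-byte form → E4 8C 88.
U+06F6: 2-byte form → DB B6.
U+0CEA: 3-byte form → E0 B3 AA.
U+652E: 3-byte form → E6 94 AE.
U+1D412: 4-byte form → F0 9D 90 92.
U+A1D02: 4-byte form → F2 A1 B4 82.
U+AD42: 3-byte form → EA B5 82.
U+047D: 2-byte form → D1 BD.
U+01B3: 2-byte form → C6 B3.
Concatenated (26 bytes): E4 8C 88 DB B6 E0 B3 AA E6 94 AE F0 9D 90 92 F2 A1 B4 82 EA B5 82 D1 BD C6 B3.

E4 8C 88 DB B6 E0 B3 AA E6 94 AE F0 9D 90 92 F2 A1 B4 82 EA B5 82 D1 BD C6 B3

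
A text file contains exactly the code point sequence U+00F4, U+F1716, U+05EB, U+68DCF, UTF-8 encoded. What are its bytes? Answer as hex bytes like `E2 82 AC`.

C3 B4 F3 B1 9C 96 D7 AB F1 A8 B7 8F

U+00F4: 2-byte form → C3 B4.
U+F1716: 4-byte form → F3 B1 9C 96.
U+05EB: 2-byte form → D7 AB.
U+68DCF: 4-byte form → F1 A8 B7 8F.
Concatenated (12 bytes): C3 B4 F3 B1 9C 96 D7 AB F1 A8 B7 8F.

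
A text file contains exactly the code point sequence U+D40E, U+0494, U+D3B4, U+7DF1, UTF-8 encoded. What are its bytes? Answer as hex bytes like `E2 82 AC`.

ED 90 8E D2 94 ED 8E B4 E7 B7 B1

U+D40E: 3-byte form → ED 90 8E.
U+0494: 2-byte form → D2 94.
U+D3B4: 3-byte form → ED 8E B4.
U+7DF1: 3-byte form → E7 B7 B1.
Concatenated (11 bytes): ED 90 8E D2 94 ED 8E B4 E7 B7 B1.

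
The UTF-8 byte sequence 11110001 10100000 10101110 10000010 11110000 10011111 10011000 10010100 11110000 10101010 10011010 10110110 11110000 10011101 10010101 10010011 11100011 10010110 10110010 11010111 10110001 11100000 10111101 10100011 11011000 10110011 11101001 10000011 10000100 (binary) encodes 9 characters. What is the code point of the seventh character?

U+0F63

Offset 0: leading byte 0xF1 = 11110001 → 4-byte char #1 = F1 A0 AE 82.
Offset 4: leading byte 0xF0 = 11110000 → 4-byte char #2 = F0 9F 98 94.
Offset 8: leading byte 0xF0 = 11110000 → 4-byte char #3 = F0 AA 9A B6.
Offset 12: leading byte 0xF0 = 11110000 → 4-byte char #4 = F0 9D 95 93.
Offset 16: leading byte 0xE3 = 11100011 → 3-byte char #5 = E3 96 B2.
Offset 19: leading byte 0xD7 = 11010111 → 2-byte char #6 = D7 B1.
Offset 21: leading byte 0xE0 = 11100000 → 3-byte char #7 = E0 BD A3.
Leading byte 0xE0 = 11100000 matches 1110xxxx → 3-byte sequence.
Byte 1: 0xE0 = 11100000, payload 0000 (4 bits).
Byte 2: 0xBD = 10111101 (10xxxxxx ✓), payload 111101.
Byte 3: 0xA3 = 10100011 (10xxxxxx ✓), payload 100011.
Concatenate: 0000111101100011 = 0xF63 (16 bits → U+0F63).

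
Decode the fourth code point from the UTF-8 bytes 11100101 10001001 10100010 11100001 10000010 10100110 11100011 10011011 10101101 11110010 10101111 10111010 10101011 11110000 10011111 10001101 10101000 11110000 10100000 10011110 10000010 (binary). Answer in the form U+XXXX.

Offset 0: leading byte 0xE5 = 11100101 → 3-byte char #1 = E5 89 A2.
Offset 3: leading byte 0xE1 = 11100001 → 3-byte char #2 = E1 82 A6.
Offset 6: leading byte 0xE3 = 11100011 → 3-byte char #3 = E3 9B AD.
Offset 9: leading byte 0xF2 = 11110010 → 4-byte char #4 = F2 AF BA AB.
Leading byte 0xF2 = 11110010 matches 11110xxx → 4-byte sequence.
Byte 1: 0xF2 = 11110010, payload 010 (3 bits).
Byte 2: 0xAF = 10101111 (10xxxxxx ✓), payload 101111.
Byte 3: 0xBA = 10111010 (10xxxxxx ✓), payload 111010.
Byte 4: 0xAB = 10101011 (10xxxxxx ✓), payload 101011.
Concatenate: 010101111111010101011 = 0xAFEAB (21 bits → U+AFEAB).

U+AFEAB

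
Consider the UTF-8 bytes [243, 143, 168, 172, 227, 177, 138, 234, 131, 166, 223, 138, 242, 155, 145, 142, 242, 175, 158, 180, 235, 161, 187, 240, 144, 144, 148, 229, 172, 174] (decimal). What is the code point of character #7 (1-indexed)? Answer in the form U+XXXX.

U+B87B

Offset 0: leading byte 0xF3 = 11110011 → 4-byte char #1 = F3 8F A8 AC.
Offset 4: leading byte 0xE3 = 11100011 → 3-byte char #2 = E3 B1 8A.
Offset 7: leading byte 0xEA = 11101010 → 3-byte char #3 = EA 83 A6.
Offset 10: leading byte 0xDF = 11011111 → 2-byte char #4 = DF 8A.
Offset 12: leading byte 0xF2 = 11110010 → 4-byte char #5 = F2 9B 91 8E.
Offset 16: leading byte 0xF2 = 11110010 → 4-byte char #6 = F2 AF 9E B4.
Offset 20: leading byte 0xEB = 11101011 → 3-byte char #7 = EB A1 BB.
Leading byte 0xEB = 11101011 matches 1110xxxx → 3-byte sequence.
Byte 1: 0xEB = 11101011, payload 1011 (4 bits).
Byte 2: 0xA1 = 10100001 (10xxxxxx ✓), payload 100001.
Byte 3: 0xBB = 10111011 (10xxxxxx ✓), payload 111011.
Concatenate: 1011100001111011 = 0xB87B (16 bits → U+B87B).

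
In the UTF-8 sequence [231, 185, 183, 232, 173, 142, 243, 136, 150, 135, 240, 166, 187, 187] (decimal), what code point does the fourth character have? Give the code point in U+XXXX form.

Offset 0: leading byte 0xE7 = 11100111 → 3-byte char #1 = E7 B9 B7.
Offset 3: leading byte 0xE8 = 11101000 → 3-byte char #2 = E8 AD 8E.
Offset 6: leading byte 0xF3 = 11110011 → 4-byte char #3 = F3 88 96 87.
Offset 10: leading byte 0xF0 = 11110000 → 4-byte char #4 = F0 A6 BB BB.
Leading byte 0xF0 = 11110000 matches 11110xxx → 4-byte sequence.
Byte 1: 0xF0 = 11110000, payload 000 (3 bits).
Byte 2: 0xA6 = 10100110 (10xxxxxx ✓), payload 100110.
Byte 3: 0xBB = 10111011 (10xxxxxx ✓), payload 111011.
Byte 4: 0xBB = 10111011 (10xxxxxx ✓), payload 111011.
Concatenate: 000100110111011111011 = 0x26EFB (21 bits → U+26EFB).

U+26EFB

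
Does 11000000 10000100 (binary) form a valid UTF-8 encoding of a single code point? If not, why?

Leading byte 0xC0 = 11000000 → 2-byte form.
Continuation bytes all match 10xxxxxx. Payload decodes to 0x4.
But 0x4 < 0x80, the minimum for a 2-byte sequence — this is an overlong encoding.

invalid (overlong encoding)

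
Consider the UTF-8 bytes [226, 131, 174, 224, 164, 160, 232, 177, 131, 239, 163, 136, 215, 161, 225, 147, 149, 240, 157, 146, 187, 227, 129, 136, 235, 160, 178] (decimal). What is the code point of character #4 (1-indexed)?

U+F8C8

Offset 0: leading byte 0xE2 = 11100010 → 3-byte char #1 = E2 83 AE.
Offset 3: leading byte 0xE0 = 11100000 → 3-byte char #2 = E0 A4 A0.
Offset 6: leading byte 0xE8 = 11101000 → 3-byte char #3 = E8 B1 83.
Offset 9: leading byte 0xEF = 11101111 → 3-byte char #4 = EF A3 88.
Leading byte 0xEF = 11101111 matches 1110xxxx → 3-byte sequence.
Byte 1: 0xEF = 11101111, payload 1111 (4 bits).
Byte 2: 0xA3 = 10100011 (10xxxxxx ✓), payload 100011.
Byte 3: 0x88 = 10001000 (10xxxxxx ✓), payload 001000.
Concatenate: 1111100011001000 = 0xF8C8 (16 bits → U+F8C8).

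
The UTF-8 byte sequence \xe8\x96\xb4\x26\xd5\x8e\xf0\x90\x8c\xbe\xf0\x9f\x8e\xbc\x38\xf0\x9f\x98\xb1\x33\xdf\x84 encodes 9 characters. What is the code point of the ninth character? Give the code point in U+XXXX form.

U+07C4

Offset 0: leading byte 0xE8 = 11101000 → 3-byte char #1 = E8 96 B4.
Offset 3: leading byte 0x26 = 00100110 → 1-byte char #2 = 26.
Offset 4: leading byte 0xD5 = 11010101 → 2-byte char #3 = D5 8E.
Offset 6: leading byte 0xF0 = 11110000 → 4-byte char #4 = F0 90 8C BE.
Offset 10: leading byte 0xF0 = 11110000 → 4-byte char #5 = F0 9F 8E BC.
Offset 14: leading byte 0x38 = 00111000 → 1-byte char #6 = 38.
Offset 15: leading byte 0xF0 = 11110000 → 4-byte char #7 = F0 9F 98 B1.
Offset 19: leading byte 0x33 = 00110011 → 1-byte char #8 = 33.
Offset 20: leading byte 0xDF = 11011111 → 2-byte char #9 = DF 84.
Leading byte 0xDF = 11011111 matches 110xxxxx → 2-byte sequence.
Byte 1: 0xDF = 11011111, payload 11111 (5 bits).
Byte 2: 0x84 = 10000100 (10xxxxxx ✓), payload 000100.
Concatenate: 11111000100 = 0x7C4 (11 bits → U+07C4).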